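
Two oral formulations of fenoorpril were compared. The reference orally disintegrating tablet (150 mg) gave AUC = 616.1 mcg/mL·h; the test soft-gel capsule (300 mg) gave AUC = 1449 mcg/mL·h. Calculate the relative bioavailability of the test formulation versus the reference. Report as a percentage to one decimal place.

F_rel = 117.6%

F_rel = (AUC_test/D_test) / (AUC_ref/D_ref)
      = (1449/300) / (616.1/150)
      = 4.83 / 4.10733 = 1.1759 = 117.59%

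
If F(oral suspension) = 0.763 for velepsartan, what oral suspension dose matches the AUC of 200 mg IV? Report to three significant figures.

D_oral = 262 mg

For equal systemic exposure: F × D_ev = D_iv
D_ev = D_iv / F = 200 / 0.763 = 262.123 mg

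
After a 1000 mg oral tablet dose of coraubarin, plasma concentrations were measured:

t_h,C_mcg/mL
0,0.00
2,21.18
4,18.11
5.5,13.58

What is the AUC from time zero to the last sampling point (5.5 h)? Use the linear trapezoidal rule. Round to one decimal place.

Trapezoidal AUC_0→5.5:
  [0→2]: (0.00+21.18)/2 × 2 = 21.18
  [2→4]: (21.18+18.11)/2 × 2 = 39.29
  [4→5.5]: (18.11+13.58)/2 × 1.5 = 23.7675
  Sum = 84.2375 mcg/mL·h

AUC = 84.2 mcg/mL·h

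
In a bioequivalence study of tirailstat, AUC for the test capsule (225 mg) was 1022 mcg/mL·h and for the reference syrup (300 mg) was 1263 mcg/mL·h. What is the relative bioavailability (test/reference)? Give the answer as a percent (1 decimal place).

F_rel = 107.9%

F_rel = (AUC_test/D_test) / (AUC_ref/D_ref)
      = (1022/225) / (1263/300)
      = 4.54222 / 4.21 = 1.0789 = 107.89%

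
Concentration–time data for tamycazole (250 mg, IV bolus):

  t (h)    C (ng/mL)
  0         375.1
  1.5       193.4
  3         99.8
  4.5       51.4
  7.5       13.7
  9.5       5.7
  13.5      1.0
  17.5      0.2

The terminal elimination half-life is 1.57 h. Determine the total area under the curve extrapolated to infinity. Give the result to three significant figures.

AUC = 893 ng/mL·h

Trapezoidal AUC_0→17.5:
  [0→1.5]: (375.1+193.4)/2 × 1.5 = 426.375
  [1.5→3]: (193.4+99.8)/2 × 1.5 = 219.9
  [3→4.5]: (99.8+51.4)/2 × 1.5 = 113.4
  [4.5→7.5]: (51.4+13.7)/2 × 3 = 97.65
  [7.5→9.5]: (13.7+5.7)/2 × 2 = 19.4
  [9.5→13.5]: (5.7+1.0)/2 × 4 = 13.4
  [13.5→17.5]: (1.0+0.2)/2 × 4 = 2.4
  Sum = 892.525 ng/mL·h
k_e = ln2 / t½ = 0.693147 / 1.57 = 0.4415 h^-1
Extrapolated tail: C_last / k_e = 0.2 / 0.4415 = 0.453
AUC_0→∞ = 892.525 + 0.453 = 892.978 ng/mL·h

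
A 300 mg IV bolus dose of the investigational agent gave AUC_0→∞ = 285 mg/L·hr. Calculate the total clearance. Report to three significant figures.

CL = Dose_iv / AUC_0→∞
   = 300 / 285 = 1.05263 L/hr

CL = 1.05 L/hr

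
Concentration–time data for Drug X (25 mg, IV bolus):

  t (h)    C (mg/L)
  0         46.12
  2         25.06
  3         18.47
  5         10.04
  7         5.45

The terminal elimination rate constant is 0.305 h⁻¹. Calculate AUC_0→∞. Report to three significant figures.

Trapezoidal AUC_0→7:
  [0→2]: (46.12+25.06)/2 × 2 = 71.18
  [2→3]: (25.06+18.47)/2 × 1 = 21.765
  [3→5]: (18.47+10.04)/2 × 2 = 28.51
  [5→7]: (10.04+5.45)/2 × 2 = 15.49
  Sum = 136.945 mg/L·h
Extrapolated tail: C_last / k_e = 5.45 / 0.305 = 17.869
AUC_0→∞ = 136.945 + 17.869 = 154.814 mg/L·h

AUC = 155 mg/L·h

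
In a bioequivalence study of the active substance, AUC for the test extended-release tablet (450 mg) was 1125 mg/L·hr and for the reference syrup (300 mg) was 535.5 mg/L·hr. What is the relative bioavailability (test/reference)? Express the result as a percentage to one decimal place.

F_rel = (AUC_test/D_test) / (AUC_ref/D_ref)
      = (1125/450) / (535.5/300)
      = 2.5 / 1.785 = 1.4006 = 140.06%

F_rel = 140.1%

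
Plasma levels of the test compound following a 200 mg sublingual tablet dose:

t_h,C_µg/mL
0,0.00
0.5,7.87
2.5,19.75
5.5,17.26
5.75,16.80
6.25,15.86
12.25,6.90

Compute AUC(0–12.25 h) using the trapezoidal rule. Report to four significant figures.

Trapezoidal AUC_0→12.25:
  [0→0.5]: (0.00+7.87)/2 × 0.5 = 1.9675
  [0.5→2.5]: (7.87+19.75)/2 × 2 = 27.62
  [2.5→5.5]: (19.75+17.26)/2 × 3 = 55.515
  [5.5→5.75]: (17.26+16.80)/2 × 0.25 = 4.2575
  [5.75→6.25]: (16.80+15.86)/2 × 0.5 = 8.165
  [6.25→12.25]: (15.86+6.90)/2 × 6 = 68.28
  Sum = 165.805 µg/mL·h

AUC = 165.8 µg/mL·h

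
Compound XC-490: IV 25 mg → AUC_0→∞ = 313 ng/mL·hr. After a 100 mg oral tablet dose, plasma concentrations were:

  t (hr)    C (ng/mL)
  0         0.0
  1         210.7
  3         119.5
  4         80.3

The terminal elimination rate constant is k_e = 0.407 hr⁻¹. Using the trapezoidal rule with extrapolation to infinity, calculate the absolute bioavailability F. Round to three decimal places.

F = 0.585

Trapezoidal AUC_0→4 (oral tablet):
  [0→1]: (0.0+210.7)/2 × 1 = 105.35
  [1→3]: (210.7+119.5)/2 × 2 = 330.2
  [3→4]: (119.5+80.3)/2 × 1 = 99.9
  Sum = 535.45 ng/mL·hr
Tail: C_last/k_e = 80.3/0.407 = 197.297
AUC_0→∞ (oral tablet) = 535.45 + 197.297 = 732.747 ng/mL·hr
F = (AUC_ev/D_ev)/(AUC_iv/D_iv) = (732.747/100)/(313/25) = 7.32747/12.52 = 0.5853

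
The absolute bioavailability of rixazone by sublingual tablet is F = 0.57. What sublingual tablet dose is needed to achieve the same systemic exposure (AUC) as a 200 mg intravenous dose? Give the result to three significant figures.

D_sublingual = 351 mg

For equal systemic exposure: F × D_ev = D_iv
D_ev = D_iv / F = 200 / 0.57 = 350.877 mg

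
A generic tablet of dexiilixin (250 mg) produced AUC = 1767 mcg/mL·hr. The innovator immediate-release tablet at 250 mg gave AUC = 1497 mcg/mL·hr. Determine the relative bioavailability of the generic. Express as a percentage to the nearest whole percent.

F_rel = (AUC_test/D_test) / (AUC_ref/D_ref)
      = (1767/250) / (1497/250)
      = 7.068 / 5.988 = 1.1804 = 118.04%

F_rel = 118%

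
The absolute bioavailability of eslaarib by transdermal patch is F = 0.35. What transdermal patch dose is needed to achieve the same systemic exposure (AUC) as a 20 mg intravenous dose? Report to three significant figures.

D_transdermal = 57.1 mg

For equal systemic exposure: F × D_ev = D_iv
D_ev = D_iv / F = 20 / 0.35 = 57.1429 mg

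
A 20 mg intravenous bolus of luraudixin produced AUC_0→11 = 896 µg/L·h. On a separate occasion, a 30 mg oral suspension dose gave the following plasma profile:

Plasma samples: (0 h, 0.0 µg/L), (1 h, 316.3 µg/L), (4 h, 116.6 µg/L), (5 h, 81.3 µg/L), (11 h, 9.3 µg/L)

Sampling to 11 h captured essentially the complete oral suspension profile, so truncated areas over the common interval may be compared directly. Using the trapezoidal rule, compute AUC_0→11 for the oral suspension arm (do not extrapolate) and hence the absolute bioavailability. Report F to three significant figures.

F = 0.877

Trapezoidal AUC_0→11 (oral suspension):
  [0→1]: (0.0+316.3)/2 × 1 = 158.15
  [1→4]: (316.3+116.6)/2 × 3 = 649.35
  [4→5]: (116.6+81.3)/2 × 1 = 98.95
  [5→11]: (81.3+9.3)/2 × 6 = 271.8
  Sum = 1178.25 µg/L·h
F = (AUC_ev/D_ev)/(AUC_iv/D_iv) = (1178.25/30)/(896/20) = 39.275/44.8 = 0.8767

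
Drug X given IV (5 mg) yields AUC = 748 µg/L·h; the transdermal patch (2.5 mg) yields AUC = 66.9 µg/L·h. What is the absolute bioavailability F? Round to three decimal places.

F = (AUC_ev / D_ev) / (AUC_iv / D_iv)
  = (66.9/2.5) / (748/5)
  = 26.76 / 149.6 = 0.1789

F = 0.179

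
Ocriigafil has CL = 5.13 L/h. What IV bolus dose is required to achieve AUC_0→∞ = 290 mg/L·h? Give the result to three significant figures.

Dose = 1490 mg

Dose_iv = CL × AUC_0→∞
     = 5.13 × 290 = 1487.7 mg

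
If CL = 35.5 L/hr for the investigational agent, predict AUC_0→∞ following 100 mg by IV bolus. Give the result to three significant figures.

AUC = 2.82 mg/L·hr

AUC_0→∞ = Dose_iv / CL
        = 100 / 35.5 = 2.8169 mg/L·hr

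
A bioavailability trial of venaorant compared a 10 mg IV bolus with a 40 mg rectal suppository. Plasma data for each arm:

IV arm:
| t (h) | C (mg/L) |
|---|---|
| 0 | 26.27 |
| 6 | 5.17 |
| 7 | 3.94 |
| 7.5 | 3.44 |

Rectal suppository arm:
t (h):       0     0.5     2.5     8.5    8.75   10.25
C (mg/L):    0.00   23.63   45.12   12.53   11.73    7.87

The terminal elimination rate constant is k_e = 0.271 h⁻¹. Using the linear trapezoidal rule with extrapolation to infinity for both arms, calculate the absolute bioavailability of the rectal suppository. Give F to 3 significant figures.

F = 0.649

Trapezoidal AUC_0→7.5 (IV):
  [0→6]: (26.27+5.17)/2 × 6 = 94.32
  [6→7]: (5.17+3.94)/2 × 1 = 4.555
  [7→7.5]: (3.94+3.44)/2 × 0.5 = 1.845
  Sum = 100.72 mg/L·h
IV tail: 3.44/0.271 = 12.694; AUC_iv,0→∞ = 100.72 + 12.694 = 113.414 mg/L·h
Trapezoidal AUC_0→10.25 (rectal suppository):
  [0→0.5]: (0.00+23.63)/2 × 0.5 = 5.9075
  [0.5→2.5]: (23.63+45.12)/2 × 2 = 68.75
  [2.5→8.5]: (45.12+12.53)/2 × 6 = 172.95
  [8.5→8.75]: (12.53+11.73)/2 × 0.25 = 3.0325
  [8.75→10.25]: (11.73+7.87)/2 × 1.5 = 14.7
  Sum = 265.34 mg/L·h
rectal suppository tail: 7.87/0.271 = 29.041; AUC_ev,0→∞ = 265.34 + 29.041 = 294.381 mg/L·h
F = (AUC_ev/D_ev)/(AUC_iv/D_iv) = (294.381/40)/(113.414/10) = 7.359525/11.3414 = 0.6489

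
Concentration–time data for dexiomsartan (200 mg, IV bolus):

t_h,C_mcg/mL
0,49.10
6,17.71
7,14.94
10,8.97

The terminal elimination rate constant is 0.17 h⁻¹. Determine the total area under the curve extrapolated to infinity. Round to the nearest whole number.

AUC = 305 mcg/mL·h

Trapezoidal AUC_0→10:
  [0→6]: (49.10+17.71)/2 × 6 = 200.43
  [6→7]: (17.71+14.94)/2 × 1 = 16.325
  [7→10]: (14.94+8.97)/2 × 3 = 35.865
  Sum = 252.62 mcg/mL·h
Extrapolated tail: C_last / k_e = 8.97 / 0.17 = 52.765
AUC_0→∞ = 252.62 + 52.765 = 305.385 mcg/mL·h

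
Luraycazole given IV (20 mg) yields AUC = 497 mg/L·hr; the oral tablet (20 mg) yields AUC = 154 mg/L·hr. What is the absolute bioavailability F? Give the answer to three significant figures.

F = 0.310

F = (AUC_ev / D_ev) / (AUC_iv / D_iv)
  = (154/20) / (497/20)
  = 7.7 / 24.85 = 0.3099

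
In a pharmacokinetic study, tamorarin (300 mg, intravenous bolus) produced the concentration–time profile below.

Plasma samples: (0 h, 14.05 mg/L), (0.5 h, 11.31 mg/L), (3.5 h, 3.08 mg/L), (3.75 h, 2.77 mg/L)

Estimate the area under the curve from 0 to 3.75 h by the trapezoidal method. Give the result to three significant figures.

AUC = 28.7 mg/L·h

Trapezoidal AUC_0→3.75:
  [0→0.5]: (14.05+11.31)/2 × 0.5 = 6.34
  [0.5→3.5]: (11.31+3.08)/2 × 3 = 21.585
  [3.5→3.75]: (3.08+2.77)/2 × 0.25 = 0.73125
  Sum = 28.65625 mg/L·h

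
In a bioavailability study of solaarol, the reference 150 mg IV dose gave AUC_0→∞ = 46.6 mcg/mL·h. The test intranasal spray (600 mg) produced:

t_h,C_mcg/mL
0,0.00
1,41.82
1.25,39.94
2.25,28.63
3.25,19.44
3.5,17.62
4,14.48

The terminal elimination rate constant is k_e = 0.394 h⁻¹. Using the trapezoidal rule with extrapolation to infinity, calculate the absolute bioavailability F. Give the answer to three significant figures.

Trapezoidal AUC_0→4 (intranasal spray):
  [0→1]: (0.00+41.82)/2 × 1 = 20.91
  [1→1.25]: (41.82+39.94)/2 × 0.25 = 10.22
  [1.25→2.25]: (39.94+28.63)/2 × 1 = 34.285
  [2.25→3.25]: (28.63+19.44)/2 × 1 = 24.035
  [3.25→3.5]: (19.44+17.62)/2 × 0.25 = 4.6325
  [3.5→4]: (17.62+14.48)/2 × 0.5 = 8.025
  Sum = 102.1075 mcg/mL·h
Tail: C_last/k_e = 14.48/0.394 = 36.751
AUC_0→∞ (intranasal spray) = 102.1075 + 36.751 = 138.8585 mcg/mL·h
F = (AUC_ev/D_ev)/(AUC_iv/D_iv) = (138.8585/600)/(46.6/150) = 0.231431/0.310667 = 0.7449

F = 0.745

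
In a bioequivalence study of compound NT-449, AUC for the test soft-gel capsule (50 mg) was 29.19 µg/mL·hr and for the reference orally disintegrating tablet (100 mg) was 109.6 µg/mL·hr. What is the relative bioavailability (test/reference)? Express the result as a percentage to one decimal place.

F_rel = 53.3%

F_rel = (AUC_test/D_test) / (AUC_ref/D_ref)
      = (29.19/50) / (109.6/100)
      = 0.5838 / 1.096 = 0.5327 = 53.27%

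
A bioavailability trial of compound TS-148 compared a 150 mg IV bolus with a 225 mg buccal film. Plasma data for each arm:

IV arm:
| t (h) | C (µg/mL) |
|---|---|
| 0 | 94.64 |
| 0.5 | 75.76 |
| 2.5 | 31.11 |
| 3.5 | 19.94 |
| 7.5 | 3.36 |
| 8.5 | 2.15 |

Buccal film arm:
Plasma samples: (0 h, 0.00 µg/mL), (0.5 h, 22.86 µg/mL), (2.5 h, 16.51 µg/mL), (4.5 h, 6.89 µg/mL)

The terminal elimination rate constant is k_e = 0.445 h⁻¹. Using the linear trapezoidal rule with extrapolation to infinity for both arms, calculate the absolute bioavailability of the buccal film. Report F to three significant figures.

F = 0.244

Trapezoidal AUC_0→8.5 (IV):
  [0→0.5]: (94.64+75.76)/2 × 0.5 = 42.6
  [0.5→2.5]: (75.76+31.11)/2 × 2 = 106.87
  [2.5→3.5]: (31.11+19.94)/2 × 1 = 25.525
  [3.5→7.5]: (19.94+3.36)/2 × 4 = 46.6
  [7.5→8.5]: (3.36+2.15)/2 × 1 = 2.755
  Sum = 224.35 µg/mL·h
IV tail: 2.15/0.445 = 4.831; AUC_iv,0→∞ = 224.35 + 4.831 = 229.181 µg/mL·h
Trapezoidal AUC_0→4.5 (buccal film):
  [0→0.5]: (0.00+22.86)/2 × 0.5 = 5.715
  [0.5→2.5]: (22.86+16.51)/2 × 2 = 39.37
  [2.5→4.5]: (16.51+6.89)/2 × 2 = 23.4
  Sum = 68.485 µg/mL·h
buccal film tail: 6.89/0.445 = 15.483; AUC_ev,0→∞ = 68.485 + 15.483 = 83.968 µg/mL·h
F = (AUC_ev/D_ev)/(AUC_iv/D_iv) = (83.968/225)/(229.181/150) = 0.373191/1.52787 = 0.2443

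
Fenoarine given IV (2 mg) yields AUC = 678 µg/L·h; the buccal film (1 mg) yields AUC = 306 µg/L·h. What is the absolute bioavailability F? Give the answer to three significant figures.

F = 0.903

F = (AUC_ev / D_ev) / (AUC_iv / D_iv)
  = (306/1) / (678/2)
  = 306 / 339 = 0.9027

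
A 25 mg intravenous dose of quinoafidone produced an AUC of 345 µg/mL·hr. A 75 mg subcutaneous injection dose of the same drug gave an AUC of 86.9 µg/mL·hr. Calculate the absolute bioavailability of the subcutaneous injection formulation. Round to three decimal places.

F = 0.084

F = (AUC_ev / D_ev) / (AUC_iv / D_iv)
  = (86.9/75) / (345/25)
  = 1.15867 / 13.8 = 0.0840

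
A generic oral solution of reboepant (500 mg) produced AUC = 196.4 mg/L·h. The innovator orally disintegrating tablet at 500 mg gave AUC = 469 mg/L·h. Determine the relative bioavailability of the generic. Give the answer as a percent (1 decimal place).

F_rel = (AUC_test/D_test) / (AUC_ref/D_ref)
      = (196.4/500) / (469/500)
      = 0.3928 / 0.938 = 0.4188 = 41.88%

F_rel = 41.9%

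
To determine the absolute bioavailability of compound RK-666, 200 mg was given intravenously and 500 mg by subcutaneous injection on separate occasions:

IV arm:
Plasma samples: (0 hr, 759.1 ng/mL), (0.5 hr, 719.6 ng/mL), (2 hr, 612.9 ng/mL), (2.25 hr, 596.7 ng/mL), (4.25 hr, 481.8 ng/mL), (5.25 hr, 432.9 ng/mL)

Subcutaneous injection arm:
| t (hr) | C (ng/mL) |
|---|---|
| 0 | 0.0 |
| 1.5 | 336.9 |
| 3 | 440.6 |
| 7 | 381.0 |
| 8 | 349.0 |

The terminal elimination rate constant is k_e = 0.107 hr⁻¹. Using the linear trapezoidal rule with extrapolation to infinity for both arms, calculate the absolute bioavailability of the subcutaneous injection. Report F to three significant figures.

F = 0.344

Trapezoidal AUC_0→5.25 (IV):
  [0→0.5]: (759.1+719.6)/2 × 0.5 = 369.675
  [0.5→2]: (719.6+612.9)/2 × 1.5 = 999.375
  [2→2.25]: (612.9+596.7)/2 × 0.25 = 151.2
  [2.25→4.25]: (596.7+481.8)/2 × 2 = 1078.5
  [4.25→5.25]: (481.8+432.9)/2 × 1 = 457.35
  Sum = 3056.1 ng/mL·hr
IV tail: 432.9/0.107 = 4045.794; AUC_iv,0→∞ = 3056.1 + 4045.794 = 7101.894 ng/mL·hr
Trapezoidal AUC_0→8 (subcutaneous injection):
  [0→1.5]: (0.0+336.9)/2 × 1.5 = 252.675
  [1.5→3]: (336.9+440.6)/2 × 1.5 = 583.125
  [3→7]: (440.6+381.0)/2 × 4 = 1643.2
  [7→8]: (381.0+349.0)/2 × 1 = 365.0
  Sum = 2844.0 ng/mL·hr
subcutaneous injection tail: 349.0/0.107 = 3261.682; AUC_ev,0→∞ = 2844.0 + 3261.682 = 6105.682 ng/mL·hr
F = (AUC_ev/D_ev)/(AUC_iv/D_iv) = (6105.682/500)/(7101.894/200) = 12.211364/35.50947 = 0.3439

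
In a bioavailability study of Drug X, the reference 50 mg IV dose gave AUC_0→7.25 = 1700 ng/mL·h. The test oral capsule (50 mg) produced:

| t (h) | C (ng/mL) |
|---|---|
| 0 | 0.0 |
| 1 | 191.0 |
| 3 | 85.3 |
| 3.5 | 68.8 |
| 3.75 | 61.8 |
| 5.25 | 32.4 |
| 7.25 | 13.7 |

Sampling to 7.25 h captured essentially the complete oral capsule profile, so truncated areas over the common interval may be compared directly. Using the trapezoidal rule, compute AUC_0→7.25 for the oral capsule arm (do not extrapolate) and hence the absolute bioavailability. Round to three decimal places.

Trapezoidal AUC_0→7.25 (oral capsule):
  [0→1]: (0.0+191.0)/2 × 1 = 95.5
  [1→3]: (191.0+85.3)/2 × 2 = 276.3
  [3→3.5]: (85.3+68.8)/2 × 0.5 = 38.525
  [3.5→3.75]: (68.8+61.8)/2 × 0.25 = 16.325
  [3.75→5.25]: (61.8+32.4)/2 × 1.5 = 70.65
  [5.25→7.25]: (32.4+13.7)/2 × 2 = 46.1
  Sum = 543.4 ng/mL·h
F = (AUC_ev/D_ev)/(AUC_iv/D_iv) = (543.4/50)/(1700/50) = 10.868/34 = 0.3196

F = 0.320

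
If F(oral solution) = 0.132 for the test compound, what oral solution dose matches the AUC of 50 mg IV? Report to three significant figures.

D_oral = 379 mg

For equal systemic exposure: F × D_ev = D_iv
D_ev = D_iv / F = 50 / 0.132 = 378.788 mg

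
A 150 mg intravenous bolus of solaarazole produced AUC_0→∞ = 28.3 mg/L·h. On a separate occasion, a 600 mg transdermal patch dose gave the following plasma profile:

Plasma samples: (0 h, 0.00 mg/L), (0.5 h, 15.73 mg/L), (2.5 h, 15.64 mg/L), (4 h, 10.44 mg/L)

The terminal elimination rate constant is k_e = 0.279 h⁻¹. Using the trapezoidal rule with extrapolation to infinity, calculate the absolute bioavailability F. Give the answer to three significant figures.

F = 0.815

Trapezoidal AUC_0→4 (transdermal patch):
  [0→0.5]: (0.00+15.73)/2 × 0.5 = 3.9325
  [0.5→2.5]: (15.73+15.64)/2 × 2 = 31.37
  [2.5→4]: (15.64+10.44)/2 × 1.5 = 19.56
  Sum = 54.8625 mg/L·h
Tail: C_last/k_e = 10.44/0.279 = 37.419
AUC_0→∞ (transdermal patch) = 54.8625 + 37.419 = 92.2815 mg/L·h
F = (AUC_ev/D_ev)/(AUC_iv/D_iv) = (92.2815/600)/(28.3/150) = 0.1538025/0.188667 = 0.8152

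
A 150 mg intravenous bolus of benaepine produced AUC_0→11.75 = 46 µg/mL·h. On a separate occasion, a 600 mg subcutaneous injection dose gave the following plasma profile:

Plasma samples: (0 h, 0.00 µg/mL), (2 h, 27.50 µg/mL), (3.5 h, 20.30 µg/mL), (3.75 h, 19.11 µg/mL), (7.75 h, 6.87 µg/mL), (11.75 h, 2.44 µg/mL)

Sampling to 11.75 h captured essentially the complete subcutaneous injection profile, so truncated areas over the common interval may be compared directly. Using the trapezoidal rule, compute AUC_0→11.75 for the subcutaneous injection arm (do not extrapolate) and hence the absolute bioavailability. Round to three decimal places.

F = 0.755

Trapezoidal AUC_0→11.75 (subcutaneous injection):
  [0→2]: (0.00+27.50)/2 × 2 = 27.5
  [2→3.5]: (27.50+20.30)/2 × 1.5 = 35.85
  [3.5→3.75]: (20.30+19.11)/2 × 0.25 = 4.92625
  [3.75→7.75]: (19.11+6.87)/2 × 4 = 51.96
  [7.75→11.75]: (6.87+2.44)/2 × 4 = 18.62
  Sum = 138.85625 µg/mL·h
F = (AUC_ev/D_ev)/(AUC_iv/D_iv) = (138.85625/600)/(46/150) = 0.231427/0.306667 = 0.7547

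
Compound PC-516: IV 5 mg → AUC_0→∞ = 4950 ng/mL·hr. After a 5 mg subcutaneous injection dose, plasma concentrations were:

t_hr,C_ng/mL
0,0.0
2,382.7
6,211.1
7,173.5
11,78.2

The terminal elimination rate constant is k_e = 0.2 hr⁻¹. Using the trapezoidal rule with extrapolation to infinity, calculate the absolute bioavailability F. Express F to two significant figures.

Trapezoidal AUC_0→11 (subcutaneous injection):
  [0→2]: (0.0+382.7)/2 × 2 = 382.7
  [2→6]: (382.7+211.1)/2 × 4 = 1187.6
  [6→7]: (211.1+173.5)/2 × 1 = 192.3
  [7→11]: (173.5+78.2)/2 × 4 = 503.4
  Sum = 2266.0 ng/mL·hr
Tail: C_last/k_e = 78.2/0.2 = 391.000
AUC_0→∞ (subcutaneous injection) = 2266.0 + 391.000 = 2657.0 ng/mL·hr
F = (AUC_ev/D_ev)/(AUC_iv/D_iv) = (2657.0/5)/(4950/5) = 531.4/990 = 0.5368

F = 0.54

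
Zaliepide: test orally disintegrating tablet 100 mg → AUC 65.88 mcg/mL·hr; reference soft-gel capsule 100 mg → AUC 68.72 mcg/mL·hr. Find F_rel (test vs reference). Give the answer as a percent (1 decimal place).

F_rel = 95.9%

F_rel = (AUC_test/D_test) / (AUC_ref/D_ref)
      = (65.88/100) / (68.72/100)
      = 0.6588 / 0.6872 = 0.9587 = 95.87%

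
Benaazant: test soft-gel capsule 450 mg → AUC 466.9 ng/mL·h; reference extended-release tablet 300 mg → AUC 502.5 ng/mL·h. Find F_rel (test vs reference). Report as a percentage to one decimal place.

F_rel = (AUC_test/D_test) / (AUC_ref/D_ref)
      = (466.9/450) / (502.5/300)
      = 1.03756 / 1.675 = 0.6194 = 61.94%

F_rel = 61.9%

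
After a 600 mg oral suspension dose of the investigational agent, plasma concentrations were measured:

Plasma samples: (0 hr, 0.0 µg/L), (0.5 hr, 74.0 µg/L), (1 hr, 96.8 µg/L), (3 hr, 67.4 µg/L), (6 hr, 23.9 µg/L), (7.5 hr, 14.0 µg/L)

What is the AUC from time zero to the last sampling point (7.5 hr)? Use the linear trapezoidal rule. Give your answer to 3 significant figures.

AUC = 391 µg/L·hr

Trapezoidal AUC_0→7.5:
  [0→0.5]: (0.0+74.0)/2 × 0.5 = 18.5
  [0.5→1]: (74.0+96.8)/2 × 0.5 = 42.7
  [1→3]: (96.8+67.4)/2 × 2 = 164.2
  [3→6]: (67.4+23.9)/2 × 3 = 136.95
  [6→7.5]: (23.9+14.0)/2 × 1.5 = 28.425
  Sum = 390.775 µg/L·hr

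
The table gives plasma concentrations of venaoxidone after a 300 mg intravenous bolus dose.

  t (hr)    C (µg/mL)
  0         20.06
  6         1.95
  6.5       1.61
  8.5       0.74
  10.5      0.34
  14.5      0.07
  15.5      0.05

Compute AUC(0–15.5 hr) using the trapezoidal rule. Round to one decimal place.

AUC = 71.2 µg/mL·hr

Trapezoidal AUC_0→15.5:
  [0→6]: (20.06+1.95)/2 × 6 = 66.03
  [6→6.5]: (1.95+1.61)/2 × 0.5 = 0.89
  [6.5→8.5]: (1.61+0.74)/2 × 2 = 2.35
  [8.5→10.5]: (0.74+0.34)/2 × 2 = 1.08
  [10.5→14.5]: (0.34+0.07)/2 × 4 = 0.82
  [14.5→15.5]: (0.07+0.05)/2 × 1 = 0.06
  Sum = 71.23 µg/mL·hr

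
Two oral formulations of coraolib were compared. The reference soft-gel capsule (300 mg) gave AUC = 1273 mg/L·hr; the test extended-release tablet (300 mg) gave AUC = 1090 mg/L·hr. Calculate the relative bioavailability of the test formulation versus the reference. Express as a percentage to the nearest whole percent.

F_rel = (AUC_test/D_test) / (AUC_ref/D_ref)
      = (1090/300) / (1273/300)
      = 3.63333 / 4.24333 = 0.8562 = 85.62%

F_rel = 86%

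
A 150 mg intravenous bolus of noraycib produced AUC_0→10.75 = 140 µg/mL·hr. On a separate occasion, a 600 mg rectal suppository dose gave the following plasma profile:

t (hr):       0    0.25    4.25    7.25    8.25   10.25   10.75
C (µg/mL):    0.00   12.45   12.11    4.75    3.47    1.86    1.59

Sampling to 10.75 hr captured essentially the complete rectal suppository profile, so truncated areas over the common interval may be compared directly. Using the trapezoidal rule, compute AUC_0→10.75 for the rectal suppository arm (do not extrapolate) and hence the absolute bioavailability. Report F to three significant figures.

F = 0.154

Trapezoidal AUC_0→10.75 (rectal suppository):
  [0→0.25]: (0.00+12.45)/2 × 0.25 = 1.55625
  [0.25→4.25]: (12.45+12.11)/2 × 4 = 49.12
  [4.25→7.25]: (12.11+4.75)/2 × 3 = 25.29
  [7.25→8.25]: (4.75+3.47)/2 × 1 = 4.11
  [8.25→10.25]: (3.47+1.86)/2 × 2 = 5.33
  [10.25→10.75]: (1.86+1.59)/2 × 0.5 = 0.8625
  Sum = 86.26875 µg/mL·hr
F = (AUC_ev/D_ev)/(AUC_iv/D_iv) = (86.26875/600)/(140/150) = 0.14378125/0.933333 = 0.1541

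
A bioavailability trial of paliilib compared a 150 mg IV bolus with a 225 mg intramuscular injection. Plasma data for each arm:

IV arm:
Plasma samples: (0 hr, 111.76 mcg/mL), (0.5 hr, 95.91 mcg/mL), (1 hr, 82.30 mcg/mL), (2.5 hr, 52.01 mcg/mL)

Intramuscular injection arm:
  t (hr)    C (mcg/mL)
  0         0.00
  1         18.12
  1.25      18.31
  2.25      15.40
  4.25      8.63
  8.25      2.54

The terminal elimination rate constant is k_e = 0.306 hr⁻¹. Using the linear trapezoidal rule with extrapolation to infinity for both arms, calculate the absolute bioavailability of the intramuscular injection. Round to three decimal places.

F = 0.155

Trapezoidal AUC_0→2.5 (IV):
  [0→0.5]: (111.76+95.91)/2 × 0.5 = 51.9175
  [0.5→1]: (95.91+82.30)/2 × 0.5 = 44.5525
  [1→2.5]: (82.30+52.01)/2 × 1.5 = 100.7325
  Sum = 197.2025 mcg/mL·hr
IV tail: 52.01/0.306 = 169.967; AUC_iv,0→∞ = 197.2025 + 169.967 = 367.1695 mcg/mL·hr
Trapezoidal AUC_0→8.25 (intramuscular injection):
  [0→1]: (0.00+18.12)/2 × 1 = 9.06
  [1→1.25]: (18.12+18.31)/2 × 0.25 = 4.55375
  [1.25→2.25]: (18.31+15.40)/2 × 1 = 16.855
  [2.25→4.25]: (15.40+8.63)/2 × 2 = 24.03
  [4.25→8.25]: (8.63+2.54)/2 × 4 = 22.34
  Sum = 76.83875 mcg/mL·hr
intramuscular injection tail: 2.54/0.306 = 8.301; AUC_ev,0→∞ = 76.83875 + 8.301 = 85.13975 mcg/mL·hr
F = (AUC_ev/D_ev)/(AUC_iv/D_iv) = (85.13975/225)/(367.1695/150) = 0.378399/2.4478 = 0.1546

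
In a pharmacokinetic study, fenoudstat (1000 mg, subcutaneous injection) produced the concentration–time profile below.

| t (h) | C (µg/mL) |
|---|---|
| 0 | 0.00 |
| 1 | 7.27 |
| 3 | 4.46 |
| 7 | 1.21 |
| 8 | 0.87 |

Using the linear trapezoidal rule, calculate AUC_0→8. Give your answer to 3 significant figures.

AUC = 27.7 µg/mL·h

Trapezoidal AUC_0→8:
  [0→1]: (0.00+7.27)/2 × 1 = 3.635
  [1→3]: (7.27+4.46)/2 × 2 = 11.73
  [3→7]: (4.46+1.21)/2 × 4 = 11.34
  [7→8]: (1.21+0.87)/2 × 1 = 1.04
  Sum = 27.745 µg/mL·h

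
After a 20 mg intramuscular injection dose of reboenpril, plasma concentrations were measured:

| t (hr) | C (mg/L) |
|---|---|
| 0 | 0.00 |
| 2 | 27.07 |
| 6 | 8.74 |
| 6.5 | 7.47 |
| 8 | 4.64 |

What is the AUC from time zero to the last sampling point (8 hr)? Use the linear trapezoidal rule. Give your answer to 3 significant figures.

AUC = 112 mg/L·hr

Trapezoidal AUC_0→8:
  [0→2]: (0.00+27.07)/2 × 2 = 27.07
  [2→6]: (27.07+8.74)/2 × 4 = 71.62
  [6→6.5]: (8.74+7.47)/2 × 0.5 = 4.0525
  [6.5→8]: (7.47+4.64)/2 × 1.5 = 9.0825
  Sum = 111.825 mg/L·hr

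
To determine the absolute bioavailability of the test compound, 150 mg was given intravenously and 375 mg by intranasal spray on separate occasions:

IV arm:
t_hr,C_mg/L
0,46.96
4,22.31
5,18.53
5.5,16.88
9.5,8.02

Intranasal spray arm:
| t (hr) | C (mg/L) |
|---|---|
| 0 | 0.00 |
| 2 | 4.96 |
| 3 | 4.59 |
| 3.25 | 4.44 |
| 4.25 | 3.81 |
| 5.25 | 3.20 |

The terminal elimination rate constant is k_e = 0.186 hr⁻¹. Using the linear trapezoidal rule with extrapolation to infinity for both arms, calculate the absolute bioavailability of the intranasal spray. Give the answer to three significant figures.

F = 0.0548

Trapezoidal AUC_0→9.5 (IV):
  [0→4]: (46.96+22.31)/2 × 4 = 138.54
  [4→5]: (22.31+18.53)/2 × 1 = 20.42
  [5→5.5]: (18.53+16.88)/2 × 0.5 = 8.8525
  [5.5→9.5]: (16.88+8.02)/2 × 4 = 49.8
  Sum = 217.6125 mg/L·hr
IV tail: 8.02/0.186 = 43.118; AUC_iv,0→∞ = 217.6125 + 43.118 = 260.7305 mg/L·hr
Trapezoidal AUC_0→5.25 (intranasal spray):
  [0→2]: (0.00+4.96)/2 × 2 = 4.96
  [2→3]: (4.96+4.59)/2 × 1 = 4.775
  [3→3.25]: (4.59+4.44)/2 × 0.25 = 1.12875
  [3.25→4.25]: (4.44+3.81)/2 × 1 = 4.125
  [4.25→5.25]: (3.81+3.20)/2 × 1 = 3.505
  Sum = 18.49375 mg/L·hr
intranasal spray tail: 3.20/0.186 = 17.204; AUC_ev,0→∞ = 18.49375 + 17.204 = 35.69775 mg/L·hr
F = (AUC_ev/D_ev)/(AUC_iv/D_iv) = (35.69775/375)/(260.7305/150) = 0.095194/1.7382 = 0.0548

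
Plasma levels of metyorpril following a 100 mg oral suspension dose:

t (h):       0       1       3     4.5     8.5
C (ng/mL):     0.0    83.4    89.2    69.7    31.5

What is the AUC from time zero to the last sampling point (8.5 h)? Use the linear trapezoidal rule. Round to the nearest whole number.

Trapezoidal AUC_0→8.5:
  [0→1]: (0.0+83.4)/2 × 1 = 41.7
  [1→3]: (83.4+89.2)/2 × 2 = 172.6
  [3→4.5]: (89.2+69.7)/2 × 1.5 = 119.175
  [4.5→8.5]: (69.7+31.5)/2 × 4 = 202.4
  Sum = 535.875 ng/mL·h

AUC = 536 ng/mL·h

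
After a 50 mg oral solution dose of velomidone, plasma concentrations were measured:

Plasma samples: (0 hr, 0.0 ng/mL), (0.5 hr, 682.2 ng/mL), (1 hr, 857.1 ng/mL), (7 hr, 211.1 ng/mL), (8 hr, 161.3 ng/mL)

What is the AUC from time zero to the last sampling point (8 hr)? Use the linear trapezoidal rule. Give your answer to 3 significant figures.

Trapezoidal AUC_0→8:
  [0→0.5]: (0.0+682.2)/2 × 0.5 = 170.55
  [0.5→1]: (682.2+857.1)/2 × 0.5 = 384.825
  [1→7]: (857.1+211.1)/2 × 6 = 3204.6
  [7→8]: (211.1+161.3)/2 × 1 = 186.2
  Sum = 3946.175 ng/mL·hr

AUC = 3950 ng/mL·hr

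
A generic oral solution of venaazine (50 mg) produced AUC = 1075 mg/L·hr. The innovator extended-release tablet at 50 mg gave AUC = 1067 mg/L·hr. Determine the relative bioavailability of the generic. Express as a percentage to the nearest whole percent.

F_rel = 101%

F_rel = (AUC_test/D_test) / (AUC_ref/D_ref)
      = (1075/50) / (1067/50)
      = 21.5 / 21.34 = 1.0075 = 100.75%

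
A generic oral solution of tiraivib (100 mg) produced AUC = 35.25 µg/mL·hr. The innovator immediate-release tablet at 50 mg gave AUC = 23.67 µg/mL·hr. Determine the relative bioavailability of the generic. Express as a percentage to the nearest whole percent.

F_rel = (AUC_test/D_test) / (AUC_ref/D_ref)
      = (35.25/100) / (23.67/50)
      = 0.3525 / 0.4734 = 0.7446 = 74.46%

F_rel = 74%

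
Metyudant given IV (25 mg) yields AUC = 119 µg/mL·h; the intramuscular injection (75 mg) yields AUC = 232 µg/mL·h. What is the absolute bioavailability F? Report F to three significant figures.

F = (AUC_ev / D_ev) / (AUC_iv / D_iv)
  = (232/75) / (119/25)
  = 3.09333 / 4.76 = 0.6499

F = 0.650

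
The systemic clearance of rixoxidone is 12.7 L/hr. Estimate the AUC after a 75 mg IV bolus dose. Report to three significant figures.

AUC = 5.91 mg/L·hr

AUC_0→∞ = Dose_iv / CL
        = 75 / 12.7 = 5.90551 mg/L·hr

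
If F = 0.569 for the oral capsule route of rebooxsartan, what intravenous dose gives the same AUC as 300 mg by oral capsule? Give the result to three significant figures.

D_iv = 171 mg

Systemic exposure from an extravascular dose = F × D_ev, so the equivalent IV dose is F × D_ev.
D_iv = F × D_ev = 0.569 × 300 = 170.7 mg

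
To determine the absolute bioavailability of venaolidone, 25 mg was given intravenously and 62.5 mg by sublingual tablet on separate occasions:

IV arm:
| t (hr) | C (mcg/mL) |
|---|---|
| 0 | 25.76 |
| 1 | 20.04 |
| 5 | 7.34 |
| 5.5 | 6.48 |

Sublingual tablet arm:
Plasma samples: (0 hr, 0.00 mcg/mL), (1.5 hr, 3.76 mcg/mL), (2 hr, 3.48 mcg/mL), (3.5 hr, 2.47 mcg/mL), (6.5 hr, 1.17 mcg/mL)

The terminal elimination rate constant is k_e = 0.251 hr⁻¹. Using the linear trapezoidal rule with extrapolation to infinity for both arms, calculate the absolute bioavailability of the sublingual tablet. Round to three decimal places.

Trapezoidal AUC_0→5.5 (IV):
  [0→1]: (25.76+20.04)/2 × 1 = 22.9
  [1→5]: (20.04+7.34)/2 × 4 = 54.76
  [5→5.5]: (7.34+6.48)/2 × 0.5 = 3.455
  Sum = 81.115 mcg/mL·hr
IV tail: 6.48/0.251 = 25.817; AUC_iv,0→∞ = 81.115 + 25.817 = 106.932 mcg/mL·hr
Trapezoidal AUC_0→6.5 (sublingual tablet):
  [0→1.5]: (0.00+3.76)/2 × 1.5 = 2.82
  [1.5→2]: (3.76+3.48)/2 × 0.5 = 1.81
  [2→3.5]: (3.48+2.47)/2 × 1.5 = 4.4625
  [3.5→6.5]: (2.47+1.17)/2 × 3 = 5.46
  Sum = 14.5525 mcg/mL·hr
sublingual tablet tail: 1.17/0.251 = 4.661; AUC_ev,0→∞ = 14.5525 + 4.661 = 19.2135 mcg/mL·hr
F = (AUC_ev/D_ev)/(AUC_iv/D_iv) = (19.2135/62.5)/(106.932/25) = 0.307416/4.27728 = 0.0719

F = 0.072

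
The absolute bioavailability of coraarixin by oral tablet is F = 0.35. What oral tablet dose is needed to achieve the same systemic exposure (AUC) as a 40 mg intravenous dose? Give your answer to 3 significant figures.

D_oral = 114 mg

For equal systemic exposure: F × D_ev = D_iv
D_ev = D_iv / F = 40 / 0.35 = 114.286 mg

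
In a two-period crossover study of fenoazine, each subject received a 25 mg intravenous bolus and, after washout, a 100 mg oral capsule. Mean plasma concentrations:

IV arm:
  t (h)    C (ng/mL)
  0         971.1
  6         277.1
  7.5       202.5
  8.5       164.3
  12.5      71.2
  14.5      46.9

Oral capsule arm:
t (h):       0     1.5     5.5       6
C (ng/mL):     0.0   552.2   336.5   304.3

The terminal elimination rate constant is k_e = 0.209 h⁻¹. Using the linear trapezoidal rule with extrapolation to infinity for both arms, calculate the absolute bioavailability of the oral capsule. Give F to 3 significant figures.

F = 0.187

Trapezoidal AUC_0→14.5 (IV):
  [0→6]: (971.1+277.1)/2 × 6 = 3744.6
  [6→7.5]: (277.1+202.5)/2 × 1.5 = 359.7
  [7.5→8.5]: (202.5+164.3)/2 × 1 = 183.4
  [8.5→12.5]: (164.3+71.2)/2 × 4 = 471.0
  [12.5→14.5]: (71.2+46.9)/2 × 2 = 118.1
  Sum = 4876.8 ng/mL·h
IV tail: 46.9/0.209 = 224.402; AUC_iv,0→∞ = 4876.8 + 224.402 = 5101.202 ng/mL·h
Trapezoidal AUC_0→6 (oral capsule):
  [0→1.5]: (0.0+552.2)/2 × 1.5 = 414.15
  [1.5→5.5]: (552.2+336.5)/2 × 4 = 1777.4
  [5.5→6]: (336.5+304.3)/2 × 0.5 = 160.2
  Sum = 2351.75 ng/mL·h
oral capsule tail: 304.3/0.209 = 1455.981; AUC_ev,0→∞ = 2351.75 + 1455.981 = 3807.731 ng/mL·h
F = (AUC_ev/D_ev)/(AUC_iv/D_iv) = (3807.731/100)/(5101.202/25) = 38.07731/204.04808 = 0.1866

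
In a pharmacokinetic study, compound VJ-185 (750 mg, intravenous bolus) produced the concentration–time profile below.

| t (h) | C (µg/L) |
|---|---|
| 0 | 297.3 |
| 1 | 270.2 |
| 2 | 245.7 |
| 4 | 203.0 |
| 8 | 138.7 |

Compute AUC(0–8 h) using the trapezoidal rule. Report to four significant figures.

Trapezoidal AUC_0→8:
  [0→1]: (297.3+270.2)/2 × 1 = 283.75
  [1→2]: (270.2+245.7)/2 × 1 = 257.95
  [2→4]: (245.7+203.0)/2 × 2 = 448.7
  [4→8]: (203.0+138.7)/2 × 4 = 683.4
  Sum = 1673.8 µg/L·h

AUC = 1674 µg/L·h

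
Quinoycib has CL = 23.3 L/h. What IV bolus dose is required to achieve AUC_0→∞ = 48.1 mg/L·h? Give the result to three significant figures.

Dose_iv = CL × AUC_0→∞
     = 23.3 × 48.1 = 1120.73 mg

Dose = 1120 mg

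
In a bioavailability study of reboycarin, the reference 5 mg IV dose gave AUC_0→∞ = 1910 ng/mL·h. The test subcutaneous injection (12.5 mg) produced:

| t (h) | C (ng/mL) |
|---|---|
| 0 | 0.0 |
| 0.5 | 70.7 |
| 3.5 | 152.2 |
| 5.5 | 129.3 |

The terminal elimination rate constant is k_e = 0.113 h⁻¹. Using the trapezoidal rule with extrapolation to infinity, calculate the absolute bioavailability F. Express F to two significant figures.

F = 0.37

Trapezoidal AUC_0→5.5 (subcutaneous injection):
  [0→0.5]: (0.0+70.7)/2 × 0.5 = 17.675
  [0.5→3.5]: (70.7+152.2)/2 × 3 = 334.35
  [3.5→5.5]: (152.2+129.3)/2 × 2 = 281.5
  Sum = 633.525 ng/mL·h
Tail: C_last/k_e = 129.3/0.113 = 1144.248
AUC_0→∞ (subcutaneous injection) = 633.525 + 1144.248 = 1777.773 ng/mL·h
F = (AUC_ev/D_ev)/(AUC_iv/D_iv) = (1777.773/12.5)/(1910/5) = 142.22184/382 = 0.3723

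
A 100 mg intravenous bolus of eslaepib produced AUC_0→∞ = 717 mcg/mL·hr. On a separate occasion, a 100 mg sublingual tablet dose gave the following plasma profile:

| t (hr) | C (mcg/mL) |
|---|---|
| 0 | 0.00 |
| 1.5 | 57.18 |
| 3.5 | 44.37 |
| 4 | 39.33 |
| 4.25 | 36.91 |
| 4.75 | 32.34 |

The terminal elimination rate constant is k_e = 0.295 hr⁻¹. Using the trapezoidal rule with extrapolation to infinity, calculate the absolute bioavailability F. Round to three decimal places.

F = 0.421

Trapezoidal AUC_0→4.75 (sublingual tablet):
  [0→1.5]: (0.00+57.18)/2 × 1.5 = 42.885
  [1.5→3.5]: (57.18+44.37)/2 × 2 = 101.55
  [3.5→4]: (44.37+39.33)/2 × 0.5 = 20.925
  [4→4.25]: (39.33+36.91)/2 × 0.25 = 9.53
  [4.25→4.75]: (36.91+32.34)/2 × 0.5 = 17.3125
  Sum = 192.2025 mcg/mL·hr
Tail: C_last/k_e = 32.34/0.295 = 109.627
AUC_0→∞ (sublingual tablet) = 192.2025 + 109.627 = 301.8295 mcg/mL·hr
F = (AUC_ev/D_ev)/(AUC_iv/D_iv) = (301.8295/100)/(717/100) = 3.018295/7.17 = 0.4210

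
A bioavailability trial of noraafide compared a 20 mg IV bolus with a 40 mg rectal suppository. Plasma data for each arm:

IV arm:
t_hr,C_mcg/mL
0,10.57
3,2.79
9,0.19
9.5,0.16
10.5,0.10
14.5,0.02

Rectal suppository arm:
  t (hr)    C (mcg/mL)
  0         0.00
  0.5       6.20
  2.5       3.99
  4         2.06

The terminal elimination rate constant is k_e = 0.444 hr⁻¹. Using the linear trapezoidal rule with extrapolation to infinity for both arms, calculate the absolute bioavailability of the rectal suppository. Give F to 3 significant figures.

F = 0.355

Trapezoidal AUC_0→14.5 (IV):
  [0→3]: (10.57+2.79)/2 × 3 = 20.04
  [3→9]: (2.79+0.19)/2 × 6 = 8.94
  [9→9.5]: (0.19+0.16)/2 × 0.5 = 0.0875
  [9.5→10.5]: (0.16+0.10)/2 × 1 = 0.13
  [10.5→14.5]: (0.10+0.02)/2 × 4 = 0.24
  Sum = 29.4375 mcg/mL·hr
IV tail: 0.02/0.444 = 0.045; AUC_iv,0→∞ = 29.4375 + 0.045 = 29.4825 mcg/mL·hr
Trapezoidal AUC_0→4 (rectal suppository):
  [0→0.5]: (0.00+6.20)/2 × 0.5 = 1.55
  [0.5→2.5]: (6.20+3.99)/2 × 2 = 10.19
  [2.5→4]: (3.99+2.06)/2 × 1.5 = 4.5375
  Sum = 16.2775 mcg/mL·hr
rectal suppository tail: 2.06/0.444 = 4.640; AUC_ev,0→∞ = 16.2775 + 4.640 = 20.9175 mcg/mL·hr
F = (AUC_ev/D_ev)/(AUC_iv/D_iv) = (20.9175/40)/(29.4825/20) = 0.5229375/1.474125 = 0.3547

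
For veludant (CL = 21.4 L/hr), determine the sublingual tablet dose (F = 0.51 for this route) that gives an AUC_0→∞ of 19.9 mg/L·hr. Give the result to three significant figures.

Dose = 835 mg

Dose = CL × AUC_0→∞ / F
     = 21.4 × 19.9 / 0.51 = 835.02 mg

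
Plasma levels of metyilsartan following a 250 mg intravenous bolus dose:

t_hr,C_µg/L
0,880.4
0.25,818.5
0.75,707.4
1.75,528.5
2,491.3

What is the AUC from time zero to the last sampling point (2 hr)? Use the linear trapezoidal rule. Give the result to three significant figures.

Trapezoidal AUC_0→2:
  [0→0.25]: (880.4+818.5)/2 × 0.25 = 212.3625
  [0.25→0.75]: (818.5+707.4)/2 × 0.5 = 381.475
  [0.75→1.75]: (707.4+528.5)/2 × 1 = 617.95
  [1.75→2]: (528.5+491.3)/2 × 0.25 = 127.475
  Sum = 1339.2625 µg/L·hr

AUC = 1340 µg/L·hr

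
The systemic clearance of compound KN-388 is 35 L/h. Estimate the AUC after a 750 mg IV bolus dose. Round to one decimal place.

AUC_0→∞ = Dose_iv / CL
        = 750 / 35 = 21.4286 mg/L·h

AUC = 21.4 mg/L·h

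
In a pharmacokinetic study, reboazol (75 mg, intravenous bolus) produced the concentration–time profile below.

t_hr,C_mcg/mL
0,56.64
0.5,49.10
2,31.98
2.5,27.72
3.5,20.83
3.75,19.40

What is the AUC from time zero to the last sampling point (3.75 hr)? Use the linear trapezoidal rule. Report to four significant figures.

AUC = 131.5 mcg/mL·hr

Trapezoidal AUC_0→3.75:
  [0→0.5]: (56.64+49.10)/2 × 0.5 = 26.435
  [0.5→2]: (49.10+31.98)/2 × 1.5 = 60.81
  [2→2.5]: (31.98+27.72)/2 × 0.5 = 14.925
  [2.5→3.5]: (27.72+20.83)/2 × 1 = 24.275
  [3.5→3.75]: (20.83+19.40)/2 × 0.25 = 5.02875
  Sum = 131.47375 mcg/mL·hr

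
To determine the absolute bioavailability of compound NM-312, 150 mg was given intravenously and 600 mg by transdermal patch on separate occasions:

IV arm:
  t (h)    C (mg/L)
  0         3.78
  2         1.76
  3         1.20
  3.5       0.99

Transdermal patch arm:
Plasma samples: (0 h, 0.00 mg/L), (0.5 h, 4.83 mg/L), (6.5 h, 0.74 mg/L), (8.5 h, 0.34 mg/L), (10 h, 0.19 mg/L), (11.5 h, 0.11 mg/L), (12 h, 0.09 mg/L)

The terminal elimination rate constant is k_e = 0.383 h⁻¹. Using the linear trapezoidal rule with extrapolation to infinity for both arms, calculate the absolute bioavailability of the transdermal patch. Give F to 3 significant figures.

Trapezoidal AUC_0→3.5 (IV):
  [0→2]: (3.78+1.76)/2 × 2 = 5.54
  [2→3]: (1.76+1.20)/2 × 1 = 1.48
  [3→3.5]: (1.20+0.99)/2 × 0.5 = 0.5475
  Sum = 7.5675 mg/L·h
IV tail: 0.99/0.383 = 2.585; AUC_iv,0→∞ = 7.5675 + 2.585 = 10.1525 mg/L·h
Trapezoidal AUC_0→12 (transdermal patch):
  [0→0.5]: (0.00+4.83)/2 × 0.5 = 1.2075
  [0.5→6.5]: (4.83+0.74)/2 × 6 = 16.71
  [6.5→8.5]: (0.74+0.34)/2 × 2 = 1.08
  [8.5→10]: (0.34+0.19)/2 × 1.5 = 0.3975
  [10→11.5]: (0.19+0.11)/2 × 1.5 = 0.225
  [11.5→12]: (0.11+0.09)/2 × 0.5 = 0.05
  Sum = 19.67 mg/L·h
transdermal patch tail: 0.09/0.383 = 0.235; AUC_ev,0→∞ = 19.67 + 0.235 = 19.905 mg/L·h
F = (AUC_ev/D_ev)/(AUC_iv/D_iv) = (19.905/600)/(10.1525/150) = 0.033175/0.0676833 = 0.4902

F = 0.490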